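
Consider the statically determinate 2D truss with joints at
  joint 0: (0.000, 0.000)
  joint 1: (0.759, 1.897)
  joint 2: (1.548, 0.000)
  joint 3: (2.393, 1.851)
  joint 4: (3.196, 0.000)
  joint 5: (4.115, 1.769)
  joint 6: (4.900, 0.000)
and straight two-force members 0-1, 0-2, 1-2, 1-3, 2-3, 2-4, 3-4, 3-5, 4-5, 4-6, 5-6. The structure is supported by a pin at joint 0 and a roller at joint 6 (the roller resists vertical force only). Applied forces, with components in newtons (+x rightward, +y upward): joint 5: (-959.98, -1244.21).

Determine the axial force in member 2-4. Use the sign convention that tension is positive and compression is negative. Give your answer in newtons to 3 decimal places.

-254.233

N=7 nodes, M=11 members, R=3 reactions → 2N=14, M+R=14
member 0 (0-1): L=2.0432, (cx,cy)=(0.3715,0.9284)
member 1 (0-2): L=1.5480, (cx,cy)=(1.0000,0.0000)
member 2 (1-2): L=2.0545, (cx,cy)=(0.3840,-0.9233)
member 3 (1-3): L=1.6346, (cx,cy)=(0.9996,-0.0281)
member 4 (2-3): L=2.0348, (cx,cy)=(0.4153,0.9097)
member 5 (2-4): L=1.6480, (cx,cy)=(1.0000,0.0000)
member 6 (3-4): L=2.0177, (cx,cy)=(0.3980,-0.9174)
member 7 (3-5): L=1.7240, (cx,cy)=(0.9989,-0.0476)
member 8 (4-5): L=1.9935, (cx,cy)=(0.4610,0.8874)
member 9 (4-6): L=1.7040, (cx,cy)=(1.0000,0.0000)
member 10 (5-6): L=1.9354, (cx,cy)=(0.4056,-0.9140)
solve A·x = −loads:
  F[0-1] = -587.9736 N (compression)
  F[0-2] = -741.5625 N (compression)
  F[1-2] = +604.9780 N (tension)
  F[1-3] = -450.9244 N (compression)
  F[2-3] = -614.0421 N (compression)
  F[2-4] = -254.2326 N (compression)
  F[3-4] = +645.0137 N (tension)
  F[3-5] = -963.5425 N (compression)
  F[4-5] = -666.8161 N (compression)
  F[4-6] = +309.8776 N (tension)
  F[5-6] = -763.9772 N (compression)
  Rx@0 = +959.9800 N
  Ry@0 = +545.8999 N
  Ry@6 = +698.3101 N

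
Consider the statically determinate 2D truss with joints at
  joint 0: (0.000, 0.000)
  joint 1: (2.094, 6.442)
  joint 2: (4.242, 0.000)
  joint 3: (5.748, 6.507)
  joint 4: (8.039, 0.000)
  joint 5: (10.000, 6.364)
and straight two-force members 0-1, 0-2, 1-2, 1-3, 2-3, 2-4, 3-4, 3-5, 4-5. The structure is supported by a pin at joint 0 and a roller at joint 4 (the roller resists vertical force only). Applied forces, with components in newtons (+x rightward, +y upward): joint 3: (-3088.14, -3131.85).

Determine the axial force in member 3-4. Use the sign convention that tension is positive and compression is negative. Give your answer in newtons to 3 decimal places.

N=6 nodes, M=9 members, R=3 reactions → 2N=12, M+R=12
member 0 (0-1): L=6.7738, (cx,cy)=(0.3091,0.9510)
member 1 (0-2): L=4.2420, (cx,cy)=(1.0000,0.0000)
member 2 (1-2): L=6.7907, (cx,cy)=(0.3163,-0.9487)
member 3 (1-3): L=3.6546, (cx,cy)=(0.9998,0.0178)
member 4 (2-3): L=6.6790, (cx,cy)=(0.2255,0.9742)
member 5 (2-4): L=3.7970, (cx,cy)=(1.0000,0.0000)
member 6 (3-4): L=6.8985, (cx,cy)=(0.3321,-0.9432)
member 7 (3-5): L=4.2544, (cx,cy)=(0.9994,-0.0336)
member 8 (4-5): L=6.6593, (cx,cy)=(0.2945,0.9557)
solve A·x = −loads:
  F[0-1] = -3566.8720 N (compression)
  F[0-2] = -1985.5028 N (compression)
  F[1-2] = +3534.1259 N (tension)
  F[1-3] = -2220.8894 N (compression)
  F[2-3] = -3441.2849 N (compression)
  F[2-4] = -91.6515 N (compression)
  F[3-4] = +275.9758 N (tension)
  F[3-5] = -0.0000 N (compression)
  F[4-5] = +0.0000 N (tension)
  Rx@0 = +3088.1400 N
  Ry@0 = +3392.1626 N
  Ry@4 = -260.3126 N

275.976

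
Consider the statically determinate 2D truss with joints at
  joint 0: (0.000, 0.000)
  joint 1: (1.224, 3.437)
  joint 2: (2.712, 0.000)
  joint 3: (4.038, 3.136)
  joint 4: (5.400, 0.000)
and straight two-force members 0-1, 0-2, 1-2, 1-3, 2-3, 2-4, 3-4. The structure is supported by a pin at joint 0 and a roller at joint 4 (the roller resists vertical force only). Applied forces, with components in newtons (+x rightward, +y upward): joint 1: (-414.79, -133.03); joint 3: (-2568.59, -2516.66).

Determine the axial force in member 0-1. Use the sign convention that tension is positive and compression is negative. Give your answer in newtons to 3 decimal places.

N=5 nodes, M=7 members, R=3 reactions → 2N=10, M+R=10
member 0 (0-1): L=3.6484, (cx,cy)=(0.3355,0.9420)
member 1 (0-2): L=2.7120, (cx,cy)=(1.0000,0.0000)
member 2 (1-2): L=3.7453, (cx,cy)=(0.3973,-0.9177)
member 3 (1-3): L=2.8301, (cx,cy)=(0.9943,-0.1064)
member 4 (2-3): L=3.4048, (cx,cy)=(0.3894,0.9210)
member 5 (2-4): L=2.6880, (cx,cy)=(1.0000,0.0000)
member 6 (3-4): L=3.4190, (cx,cy)=(0.3984,-0.9172)
solve A·x = −loads:
  F[0-1] = -2646.7144 N (compression)
  F[0-2] = -2095.4458 N (compression)
  F[1-2] = +2754.7175 N (tension)
  F[1-3] = -1576.5364 N (compression)
  F[2-3] = -2744.6694 N (compression)
  F[2-4] = +67.9110 N (tension)
  F[3-4] = -170.4755 N (compression)
  Rx@0 = +2983.3800 N
  Ry@0 = +2493.3251 N
  Ry@4 = +156.3649 N

-2646.714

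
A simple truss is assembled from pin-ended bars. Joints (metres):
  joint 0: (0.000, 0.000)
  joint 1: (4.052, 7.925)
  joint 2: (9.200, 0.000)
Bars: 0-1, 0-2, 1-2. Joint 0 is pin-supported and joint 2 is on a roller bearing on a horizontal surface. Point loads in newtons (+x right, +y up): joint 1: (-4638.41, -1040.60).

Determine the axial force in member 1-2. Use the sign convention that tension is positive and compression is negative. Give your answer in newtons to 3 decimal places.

N=3 nodes, M=3 members, R=3 reactions → 2N=6, M+R=6
member 0 (0-1): L=8.9008, (cx,cy)=(0.4552,0.8904)
member 1 (0-2): L=9.2000, (cx,cy)=(1.0000,0.0000)
member 2 (1-2): L=9.4503, (cx,cy)=(0.5447,-0.8386)
solve A·x = −loads:
  F[0-1] = -5141.5435 N (compression)
  F[0-2] = -2297.7752 N (compression)
  F[1-2] = +4218.0627 N (tension)
  Rx@0 = +4638.4100 N
  Ry@0 = +4577.8704 N
  Ry@2 = -3537.2704 N

4218.063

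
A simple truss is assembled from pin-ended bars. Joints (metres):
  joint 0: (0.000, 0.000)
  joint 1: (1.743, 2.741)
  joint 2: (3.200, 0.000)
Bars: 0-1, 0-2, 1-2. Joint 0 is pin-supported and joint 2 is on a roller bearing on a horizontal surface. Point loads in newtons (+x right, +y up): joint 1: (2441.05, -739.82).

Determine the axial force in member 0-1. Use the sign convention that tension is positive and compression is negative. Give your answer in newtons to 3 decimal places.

2078.670

N=3 nodes, M=3 members, R=3 reactions → 2N=6, M+R=6
member 0 (0-1): L=3.2483, (cx,cy)=(0.5366,0.8438)
member 1 (0-2): L=3.2000, (cx,cy)=(1.0000,0.0000)
member 2 (1-2): L=3.1042, (cx,cy)=(0.4694,-0.8830)
solve A·x = −loads:
  F[0-1] = +2078.6700 N (tension)
  F[0-2] = +1325.6428 N (tension)
  F[1-2] = -2824.3193 N (compression)
  Rx@0 = -2441.0500 N
  Ry@0 = -1754.0626 N
  Ry@2 = +2493.8826 N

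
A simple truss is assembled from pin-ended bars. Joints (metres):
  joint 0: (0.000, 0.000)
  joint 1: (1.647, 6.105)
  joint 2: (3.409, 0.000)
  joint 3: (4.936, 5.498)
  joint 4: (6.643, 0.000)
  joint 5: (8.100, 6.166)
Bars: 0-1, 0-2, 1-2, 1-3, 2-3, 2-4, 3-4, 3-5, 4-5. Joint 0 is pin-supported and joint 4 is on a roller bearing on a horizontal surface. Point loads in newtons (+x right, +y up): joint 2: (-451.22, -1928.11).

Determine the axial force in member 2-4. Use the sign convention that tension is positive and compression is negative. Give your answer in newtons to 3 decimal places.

N=6 nodes, M=9 members, R=3 reactions → 2N=12, M+R=12
member 0 (0-1): L=6.3233, (cx,cy)=(0.2605,0.9655)
member 1 (0-2): L=3.4090, (cx,cy)=(1.0000,0.0000)
member 2 (1-2): L=6.3542, (cx,cy)=(0.2773,-0.9608)
member 3 (1-3): L=3.3445, (cx,cy)=(0.9834,-0.1815)
member 4 (2-3): L=5.7061, (cx,cy)=(0.2676,0.9635)
member 5 (2-4): L=3.2340, (cx,cy)=(1.0000,0.0000)
member 6 (3-4): L=5.7569, (cx,cy)=(0.2965,-0.9550)
member 7 (3-5): L=3.2337, (cx,cy)=(0.9784,0.2066)
member 8 (4-5): L=6.3358, (cx,cy)=(0.2300,0.9732)
solve A·x = −loads:
  F[0-1] = -972.2166 N (compression)
  F[0-2] = -197.9898 N (compression)
  F[1-2] = +1083.3168 N (tension)
  F[1-3] = -562.9808 N (compression)
  F[2-3] = +920.8621 N (tension)
  F[2-4] = +307.2015 N (tension)
  F[3-4] = -1036.0440 N (compression)
  F[3-5] = +0.0000 N (tension)
  F[4-5] = -0.0000 N (compression)
  Rx@0 = +451.2200 N
  Ry@0 = +938.6584 N
  Ry@4 = +989.4516 N

307.202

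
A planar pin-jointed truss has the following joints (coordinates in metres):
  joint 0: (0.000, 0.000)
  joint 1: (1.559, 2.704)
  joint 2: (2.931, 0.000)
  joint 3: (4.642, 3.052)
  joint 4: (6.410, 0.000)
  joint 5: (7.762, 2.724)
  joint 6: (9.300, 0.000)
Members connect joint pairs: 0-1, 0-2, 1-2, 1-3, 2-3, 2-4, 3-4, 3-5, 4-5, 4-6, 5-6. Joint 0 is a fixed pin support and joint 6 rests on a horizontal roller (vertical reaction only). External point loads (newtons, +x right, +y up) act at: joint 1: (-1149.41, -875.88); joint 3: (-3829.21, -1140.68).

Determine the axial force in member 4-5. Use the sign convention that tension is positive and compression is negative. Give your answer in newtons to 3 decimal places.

-872.946

N=7 nodes, M=11 members, R=3 reactions → 2N=14, M+R=14
member 0 (0-1): L=3.1212, (cx,cy)=(0.4995,0.8663)
member 1 (0-2): L=2.9310, (cx,cy)=(1.0000,0.0000)
member 2 (1-2): L=3.0322, (cx,cy)=(0.4525,-0.8918)
member 3 (1-3): L=3.1026, (cx,cy)=(0.9937,0.1122)
member 4 (2-3): L=3.4989, (cx,cy)=(0.4890,0.8723)
member 5 (2-4): L=3.4790, (cx,cy)=(1.0000,0.0000)
member 6 (3-4): L=3.5271, (cx,cy)=(0.5013,-0.8653)
member 7 (3-5): L=3.1372, (cx,cy)=(0.9945,-0.1046)
member 8 (4-5): L=3.0411, (cx,cy)=(0.4446,0.8957)
member 9 (4-6): L=2.8900, (cx,cy)=(1.0000,0.0000)
member 10 (5-6): L=3.1282, (cx,cy)=(0.4917,-0.8708)
solve A·x = −loads:
  F[0-1] = -3337.3271 N (compression)
  F[0-2] = -3311.6850 N (compression)
  F[1-2] = +2075.5311 N (tension)
  F[1-3] = -1465.9171 N (compression)
  F[2-3] = -2121.9215 N (compression)
  F[2-4] = -1334.8975 N (compression)
  F[3-4] = +903.6570 N (tension)
  F[3-5] = +886.7908 N (tension)
  F[4-5] = -872.9461 N (compression)
  F[4-6] = -493.8354 N (compression)
  F[5-6] = +1004.4308 N (tension)
  Rx@0 = +4978.6200 N
  Ry@0 = +2891.2073 N
  Ry@6 = -874.6473 N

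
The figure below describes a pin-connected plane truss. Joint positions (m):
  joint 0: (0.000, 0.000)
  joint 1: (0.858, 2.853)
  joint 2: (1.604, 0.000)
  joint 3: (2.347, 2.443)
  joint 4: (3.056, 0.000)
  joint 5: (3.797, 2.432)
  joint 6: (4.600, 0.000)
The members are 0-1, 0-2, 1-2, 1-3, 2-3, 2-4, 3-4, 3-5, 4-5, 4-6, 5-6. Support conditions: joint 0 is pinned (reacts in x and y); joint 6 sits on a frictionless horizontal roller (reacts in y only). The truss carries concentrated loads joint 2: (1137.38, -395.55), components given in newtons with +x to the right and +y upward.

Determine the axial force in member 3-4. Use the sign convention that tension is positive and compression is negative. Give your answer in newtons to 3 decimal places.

N=7 nodes, M=11 members, R=3 reactions → 2N=14, M+R=14
member 0 (0-1): L=2.9792, (cx,cy)=(0.2880,0.9576)
member 1 (0-2): L=1.6040, (cx,cy)=(1.0000,0.0000)
member 2 (1-2): L=2.9489, (cx,cy)=(0.2530,-0.9675)
member 3 (1-3): L=1.5444, (cx,cy)=(0.9641,-0.2655)
member 4 (2-3): L=2.5535, (cx,cy)=(0.2910,0.9567)
member 5 (2-4): L=1.4520, (cx,cy)=(1.0000,0.0000)
member 6 (3-4): L=2.5438, (cx,cy)=(0.2787,-0.9604)
member 7 (3-5): L=1.4500, (cx,cy)=(1.0000,-0.0076)
member 8 (4-5): L=2.5424, (cx,cy)=(0.2915,0.9566)
member 9 (4-6): L=1.5440, (cx,cy)=(1.0000,0.0000)
member 10 (5-6): L=2.5611, (cx,cy)=(0.3135,-0.9496)
solve A·x = −loads:
  F[0-1] = -269.0213 N (compression)
  F[0-2] = +1214.8567 N (tension)
  F[1-2] = +310.7060 N (tension)
  F[1-3] = -161.8859 N (compression)
  F[2-3] = +99.2445 N (tension)
  F[2-4] = +127.1996 N (tension)
  F[3-4] = -142.9275 N (compression)
  F[3-5] = -87.3658 N (compression)
  F[4-5] = +143.4938 N (tension)
  F[4-6] = +45.5407 N (tension)
  F[5-6] = -145.2505 N (compression)
  Rx@0 = -1137.3800 N
  Ry@0 = +257.6234 N
  Ry@6 = +137.9266 N

-142.928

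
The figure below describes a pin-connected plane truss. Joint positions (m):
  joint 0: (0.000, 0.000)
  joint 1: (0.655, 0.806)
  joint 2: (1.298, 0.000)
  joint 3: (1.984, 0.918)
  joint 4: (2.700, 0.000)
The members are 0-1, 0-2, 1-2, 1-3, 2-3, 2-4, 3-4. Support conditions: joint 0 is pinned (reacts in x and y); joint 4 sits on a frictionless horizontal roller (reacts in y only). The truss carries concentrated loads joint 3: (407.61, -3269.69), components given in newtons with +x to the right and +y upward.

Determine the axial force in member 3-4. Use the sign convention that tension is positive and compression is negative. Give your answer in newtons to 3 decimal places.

N=5 nodes, M=7 members, R=3 reactions → 2N=10, M+R=10
member 0 (0-1): L=1.0386, (cx,cy)=(0.6307,0.7761)
member 1 (0-2): L=1.2980, (cx,cy)=(1.0000,0.0000)
member 2 (1-2): L=1.0311, (cx,cy)=(0.6236,-0.7817)
member 3 (1-3): L=1.3337, (cx,cy)=(0.9965,0.0840)
member 4 (2-3): L=1.1460, (cx,cy)=(0.5986,0.8010)
member 5 (2-4): L=1.4020, (cx,cy)=(1.0000,0.0000)
member 6 (3-4): L=1.1642, (cx,cy)=(0.6150,-0.7885)
solve A·x = −loads:
  F[0-1] = -938.7039 N (compression)
  F[0-2] = +999.6178 N (tension)
  F[1-2] = +813.3946 N (tension)
  F[1-3] = -1103.1617 N (compression)
  F[2-3] = -793.7705 N (compression)
  F[2-4] = +1982.0284 N (tension)
  F[3-4] = -3222.7558 N (compression)
  Rx@0 = -407.6100 N
  Ry@0 = +728.4859 N
  Ry@4 = +2541.2041 N

-3222.756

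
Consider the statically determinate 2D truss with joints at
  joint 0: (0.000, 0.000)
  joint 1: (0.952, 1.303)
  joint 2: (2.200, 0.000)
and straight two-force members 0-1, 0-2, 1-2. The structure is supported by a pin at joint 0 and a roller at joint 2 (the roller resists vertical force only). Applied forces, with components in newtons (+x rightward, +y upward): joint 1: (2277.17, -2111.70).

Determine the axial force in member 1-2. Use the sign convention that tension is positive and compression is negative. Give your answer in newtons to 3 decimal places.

-3132.851

N=3 nodes, M=3 members, R=3 reactions → 2N=6, M+R=6
member 0 (0-1): L=1.6137, (cx,cy)=(0.5899,0.8074)
member 1 (0-2): L=2.2000, (cx,cy)=(1.0000,0.0000)
member 2 (1-2): L=1.8042, (cx,cy)=(0.6917,-0.7222)
solve A·x = −loads:
  F[0-1] = +186.7562 N (tension)
  F[0-2] = +2166.9953 N (tension)
  F[1-2] = -3132.8511 N (compression)
  Rx@0 = -2277.1700 N
  Ry@0 = -150.7959 N
  Ry@2 = +2262.4959 N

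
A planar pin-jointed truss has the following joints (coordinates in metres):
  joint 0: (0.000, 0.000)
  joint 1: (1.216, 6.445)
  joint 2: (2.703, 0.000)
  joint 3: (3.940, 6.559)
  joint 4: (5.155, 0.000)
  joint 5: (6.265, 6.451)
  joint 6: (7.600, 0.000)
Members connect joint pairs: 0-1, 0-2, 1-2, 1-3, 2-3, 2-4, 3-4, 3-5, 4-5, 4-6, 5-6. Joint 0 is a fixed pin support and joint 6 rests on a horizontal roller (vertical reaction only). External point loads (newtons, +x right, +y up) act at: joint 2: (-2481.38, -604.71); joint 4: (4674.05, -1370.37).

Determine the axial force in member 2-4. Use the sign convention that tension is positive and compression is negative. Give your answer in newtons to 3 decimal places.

N=7 nodes, M=11 members, R=3 reactions → 2N=14, M+R=14
member 0 (0-1): L=6.5587, (cx,cy)=(0.1854,0.9827)
member 1 (0-2): L=2.7030, (cx,cy)=(1.0000,0.0000)
member 2 (1-2): L=6.6143, (cx,cy)=(0.2248,-0.9744)
member 3 (1-3): L=2.7264, (cx,cy)=(0.9991,0.0418)
member 4 (2-3): L=6.6746, (cx,cy)=(0.1853,0.9827)
member 5 (2-4): L=2.4520, (cx,cy)=(1.0000,0.0000)
member 6 (3-4): L=6.6706, (cx,cy)=(0.1821,-0.9833)
member 7 (3-5): L=2.3275, (cx,cy)=(0.9989,-0.0464)
member 8 (4-5): L=6.5458, (cx,cy)=(0.1696,0.9855)
member 9 (4-6): L=2.4450, (cx,cy)=(1.0000,0.0000)
member 10 (5-6): L=6.5877, (cx,cy)=(0.2027,-0.9793)
solve A·x = −loads:
  F[0-1] = -845.1553 N (compression)
  F[0-2] = +2349.3637 N (tension)
  F[1-2] = +837.5041 N (tension)
  F[1-3] = -345.2795 N (compression)
  F[2-3] = -215.0811 N (compression)
  F[2-4] = +5058.8882 N (tension)
  F[3-4] = +249.9652 N (tension)
  F[3-5] = -430.8317 N (compression)
  F[4-5] = +1141.1124 N (tension)
  F[4-6] = +236.8642 N (tension)
  F[5-6] = -1168.8294 N (compression)
  Rx@0 = -2192.6700 N
  Ry@0 = +830.5026 N
  Ry@6 = +1144.5774 N

5058.888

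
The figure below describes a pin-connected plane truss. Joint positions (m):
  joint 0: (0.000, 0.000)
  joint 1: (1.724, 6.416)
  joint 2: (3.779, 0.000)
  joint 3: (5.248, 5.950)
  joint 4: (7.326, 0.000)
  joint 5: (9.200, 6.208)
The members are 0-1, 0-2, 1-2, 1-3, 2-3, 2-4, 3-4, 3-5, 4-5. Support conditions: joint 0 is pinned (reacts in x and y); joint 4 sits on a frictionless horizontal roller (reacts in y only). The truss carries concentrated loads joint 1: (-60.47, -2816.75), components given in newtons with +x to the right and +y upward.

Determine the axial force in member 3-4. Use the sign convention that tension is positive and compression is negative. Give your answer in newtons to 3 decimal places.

N=6 nodes, M=9 members, R=3 reactions → 2N=12, M+R=12
member 0 (0-1): L=6.6436, (cx,cy)=(0.2595,0.9657)
member 1 (0-2): L=3.7790, (cx,cy)=(1.0000,0.0000)
member 2 (1-2): L=6.7371, (cx,cy)=(0.3050,-0.9523)
member 3 (1-3): L=3.5547, (cx,cy)=(0.9914,-0.1311)
member 4 (2-3): L=6.1287, (cx,cy)=(0.2397,0.9708)
member 5 (2-4): L=3.5470, (cx,cy)=(1.0000,0.0000)
member 6 (3-4): L=6.3024, (cx,cy)=(0.3297,-0.9441)
member 7 (3-5): L=3.9604, (cx,cy)=(0.9979,0.0651)
member 8 (4-5): L=6.4847, (cx,cy)=(0.2890,0.9573)
solve A·x = −loads:
  F[0-1] = -2285.1342 N (compression)
  F[0-2] = +532.5187 N (tension)
  F[1-2] = -591.5285 N (compression)
  F[1-3] = -355.1505 N (compression)
  F[2-3] = +580.2533 N (tension)
  F[2-4] = +213.0025 N (tension)
  F[3-4] = -646.0215 N (compression)
  F[3-5] = -0.0000 N (tension)
  F[4-5] = +0.0000 N (tension)
  Rx@0 = +60.4700 N
  Ry@0 = +2206.8535 N
  Ry@4 = +609.8965 N

-646.021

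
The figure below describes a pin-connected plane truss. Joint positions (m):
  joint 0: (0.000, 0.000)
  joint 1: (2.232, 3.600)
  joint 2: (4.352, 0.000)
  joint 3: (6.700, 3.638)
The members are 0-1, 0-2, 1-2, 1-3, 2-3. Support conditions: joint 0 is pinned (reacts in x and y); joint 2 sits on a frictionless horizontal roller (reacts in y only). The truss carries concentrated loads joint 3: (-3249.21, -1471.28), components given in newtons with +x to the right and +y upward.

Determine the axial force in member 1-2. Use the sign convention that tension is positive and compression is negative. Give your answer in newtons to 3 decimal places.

2208.087

N=4 nodes, M=5 members, R=3 reactions → 2N=8, M+R=8
member 0 (0-1): L=4.2358, (cx,cy)=(0.5269,0.8499)
member 1 (0-2): L=4.3520, (cx,cy)=(1.0000,0.0000)
member 2 (1-2): L=4.1778, (cx,cy)=(0.5074,-0.8617)
member 3 (1-3): L=4.4682, (cx,cy)=(1.0000,0.0085)
member 4 (2-3): L=4.3299, (cx,cy)=(0.5423,0.8402)
solve A·x = −loads:
  F[0-1] = -2261.8454 N (compression)
  F[0-2] = -2057.3539 N (compression)
  F[1-2] = +2208.0873 N (tension)
  F[1-3] = -2312.4082 N (compression)
  F[2-3] = -1727.6971 N (compression)
  Rx@0 = +3249.2100 N
  Ry@0 = +1922.3485 N
  Ry@2 = -451.0685 N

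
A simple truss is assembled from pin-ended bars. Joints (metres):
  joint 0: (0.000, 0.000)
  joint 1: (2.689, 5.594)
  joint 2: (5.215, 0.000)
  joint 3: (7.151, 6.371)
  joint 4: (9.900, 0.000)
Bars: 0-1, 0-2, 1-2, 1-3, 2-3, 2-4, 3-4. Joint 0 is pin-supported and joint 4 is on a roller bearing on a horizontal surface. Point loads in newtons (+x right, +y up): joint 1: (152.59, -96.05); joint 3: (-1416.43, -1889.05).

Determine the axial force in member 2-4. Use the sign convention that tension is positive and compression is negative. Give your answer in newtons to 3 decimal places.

243.916

N=5 nodes, M=7 members, R=3 reactions → 2N=10, M+R=10
member 0 (0-1): L=6.2067, (cx,cy)=(0.4332,0.9013)
member 1 (0-2): L=5.2150, (cx,cy)=(1.0000,0.0000)
member 2 (1-2): L=6.1379, (cx,cy)=(0.4115,-0.9114)
member 3 (1-3): L=4.5291, (cx,cy)=(0.9852,0.1716)
member 4 (2-3): L=6.6587, (cx,cy)=(0.2907,0.9568)
member 5 (2-4): L=4.6850, (cx,cy)=(1.0000,0.0000)
member 6 (3-4): L=6.9388, (cx,cy)=(0.3962,-0.9182)
solve A·x = −loads:
  F[0-1] = -1575.3260 N (compression)
  F[0-2] = -581.3472 N (compression)
  F[1-2] = +1198.6502 N (tension)
  F[1-3] = -1348.3692 N (compression)
  F[2-3] = -1141.7631 N (compression)
  F[2-4] = +243.9157 N (tension)
  F[3-4] = -615.6700 N (compression)
  Rx@0 = +1263.8400 N
  Ry@0 = +1419.8083 N
  Ry@4 = +565.2917 N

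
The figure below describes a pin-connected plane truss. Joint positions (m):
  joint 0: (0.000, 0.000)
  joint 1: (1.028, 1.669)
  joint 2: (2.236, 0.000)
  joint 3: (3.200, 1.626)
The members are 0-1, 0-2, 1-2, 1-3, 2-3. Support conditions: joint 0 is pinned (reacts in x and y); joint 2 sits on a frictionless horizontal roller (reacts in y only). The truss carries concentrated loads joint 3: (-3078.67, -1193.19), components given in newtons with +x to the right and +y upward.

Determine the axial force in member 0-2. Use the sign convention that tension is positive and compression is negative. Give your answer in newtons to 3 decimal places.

N=4 nodes, M=5 members, R=3 reactions → 2N=8, M+R=8
member 0 (0-1): L=1.9602, (cx,cy)=(0.5244,0.8514)
member 1 (0-2): L=2.2360, (cx,cy)=(1.0000,0.0000)
member 2 (1-2): L=2.0603, (cx,cy)=(0.5863,-0.8101)
member 3 (1-3): L=2.1724, (cx,cy)=(0.9998,-0.0198)
member 4 (2-3): L=1.8903, (cx,cy)=(0.5100,0.8602)
solve A·x = −loads:
  F[0-1] = -2025.2157 N (compression)
  F[0-2] = -2016.5680 N (compression)
  F[1-2] = +2185.9228 N (tension)
  F[1-3] = -2344.2184 N (compression)
  F[2-3] = -1441.0685 N (compression)
  Rx@0 = +3078.6700 N
  Ry@0 = +1724.3659 N
  Ry@2 = -531.1759 N

-2016.568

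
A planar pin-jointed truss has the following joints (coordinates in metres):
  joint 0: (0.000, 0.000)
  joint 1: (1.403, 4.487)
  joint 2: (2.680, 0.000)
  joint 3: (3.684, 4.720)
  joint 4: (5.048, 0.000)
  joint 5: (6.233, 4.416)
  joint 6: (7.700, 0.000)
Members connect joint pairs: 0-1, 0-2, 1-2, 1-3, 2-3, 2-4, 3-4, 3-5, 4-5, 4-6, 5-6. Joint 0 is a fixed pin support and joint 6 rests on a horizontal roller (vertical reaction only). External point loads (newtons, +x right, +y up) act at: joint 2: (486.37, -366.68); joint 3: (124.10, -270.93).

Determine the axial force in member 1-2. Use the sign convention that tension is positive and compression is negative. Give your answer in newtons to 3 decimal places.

297.617

N=7 nodes, M=11 members, R=3 reactions → 2N=14, M+R=14
member 0 (0-1): L=4.7012, (cx,cy)=(0.2984,0.9544)
member 1 (0-2): L=2.6800, (cx,cy)=(1.0000,0.0000)
member 2 (1-2): L=4.6652, (cx,cy)=(0.2737,-0.9618)
member 3 (1-3): L=2.2929, (cx,cy)=(0.9948,0.1016)
member 4 (2-3): L=4.8256, (cx,cy)=(0.2081,0.9781)
member 5 (2-4): L=2.3680, (cx,cy)=(1.0000,0.0000)
member 6 (3-4): L=4.9131, (cx,cy)=(0.2776,-0.9607)
member 7 (3-5): L=2.5671, (cx,cy)=(0.9930,-0.1184)
member 8 (4-5): L=4.5722, (cx,cy)=(0.2592,0.9658)
member 9 (4-6): L=2.6520, (cx,cy)=(1.0000,0.0000)
member 10 (5-6): L=4.6533, (cx,cy)=(0.3153,-0.9490)
solve A·x = −loads:
  F[0-1] = -318.8188 N (compression)
  F[0-2] = +705.6159 N (tension)
  F[1-2] = +297.6168 N (tension)
  F[1-3] = -177.5316 N (compression)
  F[2-3] = +82.2297 N (tension)
  F[2-4] = +283.6041 N (tension)
  F[3-4] = -322.8791 N (compression)
  F[3-5] = -195.3399 N (compression)
  F[4-5] = +321.1606 N (tension)
  F[4-6] = +110.7291 N (tension)
  F[5-6] = -351.2305 N (compression)
  Rx@0 = -610.4700 N
  Ry@0 = +304.2905 N
  Ry@6 = +333.3195 N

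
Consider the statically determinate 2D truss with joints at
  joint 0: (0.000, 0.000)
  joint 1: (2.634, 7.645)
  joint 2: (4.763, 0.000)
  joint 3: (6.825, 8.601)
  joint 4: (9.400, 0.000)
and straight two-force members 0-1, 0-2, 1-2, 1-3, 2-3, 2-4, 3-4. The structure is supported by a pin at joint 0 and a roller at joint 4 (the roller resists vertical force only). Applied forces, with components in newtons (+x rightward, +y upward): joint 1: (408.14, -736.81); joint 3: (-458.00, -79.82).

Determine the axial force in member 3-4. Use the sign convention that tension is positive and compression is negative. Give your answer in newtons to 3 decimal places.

N=5 nodes, M=7 members, R=3 reactions → 2N=10, M+R=10
member 0 (0-1): L=8.0860, (cx,cy)=(0.3257,0.9455)
member 1 (0-2): L=4.7630, (cx,cy)=(1.0000,0.0000)
member 2 (1-2): L=7.9359, (cx,cy)=(0.2683,-0.9633)
member 3 (1-3): L=4.2987, (cx,cy)=(0.9750,0.2224)
member 4 (2-3): L=8.8447, (cx,cy)=(0.2331,0.9724)
member 5 (2-4): L=4.6370, (cx,cy)=(1.0000,0.0000)
member 6 (3-4): L=8.9782, (cx,cy)=(0.2868,-0.9580)
solve A·x = −loads:
  F[0-1] = -676.2260 N (compression)
  F[0-2] = +170.4184 N (tension)
  F[1-2] = -235.0470 N (compression)
  F[1-3] = -579.8836 N (compression)
  F[2-3] = +232.8469 N (tension)
  F[2-4] = +53.0770 N (tension)
  F[3-4] = -185.0621 N (compression)
  Rx@0 = +49.8600 N
  Ry@0 = +639.3426 N
  Ry@4 = +177.2874 N

-185.062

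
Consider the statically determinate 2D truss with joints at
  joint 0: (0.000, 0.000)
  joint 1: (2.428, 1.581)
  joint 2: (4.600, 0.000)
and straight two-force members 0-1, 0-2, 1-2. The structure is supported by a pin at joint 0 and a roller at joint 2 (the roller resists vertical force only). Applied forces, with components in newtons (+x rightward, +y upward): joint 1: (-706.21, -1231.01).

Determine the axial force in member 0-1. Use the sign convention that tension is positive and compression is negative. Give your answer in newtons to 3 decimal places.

N=3 nodes, M=3 members, R=3 reactions → 2N=6, M+R=6
member 0 (0-1): L=2.8974, (cx,cy)=(0.8380,0.5457)
member 1 (0-2): L=4.6000, (cx,cy)=(1.0000,0.0000)
member 2 (1-2): L=2.6865, (cx,cy)=(0.8085,-0.5885)
solve A·x = −loads:
  F[0-1] = -1510.0259 N (compression)
  F[0-2] = +559.1944 N (tension)
  F[1-2] = -691.6489 N (compression)
  Rx@0 = +706.2100 N
  Ry@0 = +823.9721 N
  Ry@2 = +407.0379 N

-1510.026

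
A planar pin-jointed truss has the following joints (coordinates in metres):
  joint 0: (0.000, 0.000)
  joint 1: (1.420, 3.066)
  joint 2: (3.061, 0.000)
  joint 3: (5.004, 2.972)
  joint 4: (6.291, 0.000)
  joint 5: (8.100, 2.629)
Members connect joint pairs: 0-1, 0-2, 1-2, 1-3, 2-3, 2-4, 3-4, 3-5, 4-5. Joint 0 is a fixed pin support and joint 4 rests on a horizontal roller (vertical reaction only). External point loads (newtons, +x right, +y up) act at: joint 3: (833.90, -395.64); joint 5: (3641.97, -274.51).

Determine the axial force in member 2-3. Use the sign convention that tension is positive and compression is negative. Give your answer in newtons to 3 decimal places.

N=6 nodes, M=9 members, R=3 reactions → 2N=12, M+R=12
member 0 (0-1): L=3.3789, (cx,cy)=(0.4203,0.9074)
member 1 (0-2): L=3.0610, (cx,cy)=(1.0000,0.0000)
member 2 (1-2): L=3.4775, (cx,cy)=(0.4719,-0.8817)
member 3 (1-3): L=3.5852, (cx,cy)=(0.9997,-0.0262)
member 4 (2-3): L=3.5508, (cx,cy)=(0.5472,0.8370)
member 5 (2-4): L=3.2300, (cx,cy)=(1.0000,0.0000)
member 6 (3-4): L=3.2387, (cx,cy)=(0.3974,-0.9177)
member 7 (3-5): L=3.1149, (cx,cy)=(0.9939,-0.1101)
member 8 (4-5): L=3.1913, (cx,cy)=(0.5669,0.8238)
solve A·x = −loads:
  F[0-1] = +2109.2287 N (tension)
  F[0-2] = +3589.4477 N (tension)
  F[1-2] = -2228.4709 N (compression)
  F[1-3] = +1938.6735 N (tension)
  F[2-3] = +2347.3762 N (tension)
  F[2-4] = +1253.3697 N (tension)
  F[3-4] = -2946.5534 N (compression)
  F[3-5] = +3581.2861 N (tension)
  F[4-5] = +145.4713 N (tension)
  Rx@0 = -4475.8700 N
  Ry@0 = -1913.9230 N
  Ry@4 = +2584.0730 N

2347.376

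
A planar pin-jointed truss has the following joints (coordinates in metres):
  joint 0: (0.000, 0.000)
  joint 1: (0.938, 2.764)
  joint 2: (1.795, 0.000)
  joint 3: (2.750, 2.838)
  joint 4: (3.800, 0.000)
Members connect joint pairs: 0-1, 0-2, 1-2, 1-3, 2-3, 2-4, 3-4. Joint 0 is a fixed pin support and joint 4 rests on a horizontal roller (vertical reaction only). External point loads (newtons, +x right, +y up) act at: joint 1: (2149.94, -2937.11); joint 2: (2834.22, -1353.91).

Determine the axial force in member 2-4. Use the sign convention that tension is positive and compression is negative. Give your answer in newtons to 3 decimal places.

N=5 nodes, M=7 members, R=3 reactions → 2N=10, M+R=10
member 0 (0-1): L=2.9188, (cx,cy)=(0.3214,0.9470)
member 1 (0-2): L=1.7950, (cx,cy)=(1.0000,0.0000)
member 2 (1-2): L=2.8938, (cx,cy)=(0.2961,-0.9551)
member 3 (1-3): L=1.8135, (cx,cy)=(0.9992,0.0408)
member 4 (2-3): L=2.9944, (cx,cy)=(0.3189,0.9478)
member 5 (2-4): L=2.0050, (cx,cy)=(1.0000,0.0000)
member 6 (3-4): L=3.0260, (cx,cy)=(0.3470,-0.9379)
solve A·x = −loads:
  F[0-1] = -1439.0048 N (compression)
  F[0-2] = +5446.6017 N (tension)
  F[1-2] = -1738.0678 N (compression)
  F[1-3] = -2099.4028 N (compression)
  F[2-3] = +3180.0820 N (tension)
  F[2-4] = +1083.4258 N (tension)
  F[3-4] = -3122.3416 N (compression)
  Rx@0 = -4984.1600 N
  Ry@0 = +1362.6748 N
  Ry@4 = +2928.3452 N

1083.426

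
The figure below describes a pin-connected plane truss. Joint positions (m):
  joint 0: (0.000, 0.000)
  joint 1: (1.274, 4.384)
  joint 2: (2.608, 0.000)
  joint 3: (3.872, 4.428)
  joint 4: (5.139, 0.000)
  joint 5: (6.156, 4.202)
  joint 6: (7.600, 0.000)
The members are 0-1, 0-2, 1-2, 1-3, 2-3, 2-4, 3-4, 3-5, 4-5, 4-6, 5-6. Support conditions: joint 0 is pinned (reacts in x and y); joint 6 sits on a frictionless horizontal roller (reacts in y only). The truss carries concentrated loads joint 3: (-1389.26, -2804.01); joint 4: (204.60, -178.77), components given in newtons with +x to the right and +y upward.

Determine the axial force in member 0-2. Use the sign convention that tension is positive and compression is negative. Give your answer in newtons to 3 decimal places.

-532.910

N=7 nodes, M=11 members, R=3 reactions → 2N=14, M+R=14
member 0 (0-1): L=4.5654, (cx,cy)=(0.2791,0.9603)
member 1 (0-2): L=2.6080, (cx,cy)=(1.0000,0.0000)
member 2 (1-2): L=4.5825, (cx,cy)=(0.2911,-0.9567)
member 3 (1-3): L=2.5984, (cx,cy)=(0.9999,0.0169)
member 4 (2-3): L=4.6049, (cx,cy)=(0.2745,0.9616)
member 5 (2-4): L=2.5310, (cx,cy)=(1.0000,0.0000)
member 6 (3-4): L=4.6057, (cx,cy)=(0.2751,-0.9614)
member 7 (3-5): L=2.2952, (cx,cy)=(0.9951,-0.0985)
member 8 (4-5): L=4.3233, (cx,cy)=(0.2352,0.9719)
member 9 (4-6): L=2.4610, (cx,cy)=(1.0000,0.0000)
member 10 (5-6): L=4.4432, (cx,cy)=(0.3250,-0.9457)
solve A·x = −loads:
  F[0-1] = -2335.5368 N (compression)
  F[0-2] = -532.9102 N (compression)
  F[1-2] = +2320.7898 N (tension)
  F[1-3] = -1327.5441 N (compression)
  F[2-3] = -2308.9643 N (compression)
  F[2-4] = +776.4853 N (tension)
  F[3-4] = -540.2141 N (compression)
  F[3-5] = -425.3427 N (compression)
  F[4-5] = +718.2979 N (tension)
  F[4-6] = +254.3062 N (tension)
  F[5-6] = -782.5006 N (compression)
  Rx@0 = +1184.6600 N
  Ry@0 = +2242.7560 N
  Ry@6 = +740.0240 N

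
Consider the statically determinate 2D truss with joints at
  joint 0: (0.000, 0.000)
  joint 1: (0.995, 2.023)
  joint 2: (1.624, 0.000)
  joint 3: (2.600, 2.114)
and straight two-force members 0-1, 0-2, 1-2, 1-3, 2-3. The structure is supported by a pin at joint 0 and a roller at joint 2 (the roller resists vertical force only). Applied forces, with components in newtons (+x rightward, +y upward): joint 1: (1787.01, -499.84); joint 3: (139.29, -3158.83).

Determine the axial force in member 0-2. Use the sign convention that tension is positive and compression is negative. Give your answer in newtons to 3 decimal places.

-96.256

N=4 nodes, M=5 members, R=3 reactions → 2N=8, M+R=8
member 0 (0-1): L=2.2545, (cx,cy)=(0.4413,0.8973)
member 1 (0-2): L=1.6240, (cx,cy)=(1.0000,0.0000)
member 2 (1-2): L=2.1185, (cx,cy)=(0.2969,-0.9549)
member 3 (1-3): L=1.6076, (cx,cy)=(0.9984,0.0566)
member 4 (2-3): L=2.3284, (cx,cy)=(0.4192,0.9079)
solve A·x = −loads:
  F[0-1] = +4582.6686 N (tension)
  F[0-2] = -96.2559 N (compression)
  F[1-2] = -4732.4090 N (compression)
  F[1-3] = +1643.2518 N (tension)
  F[2-3] = -3581.6905 N (compression)
  Rx@0 = -1926.3000 N
  Ry@0 = -4112.1915 N
  Ry@2 = +7770.8615 N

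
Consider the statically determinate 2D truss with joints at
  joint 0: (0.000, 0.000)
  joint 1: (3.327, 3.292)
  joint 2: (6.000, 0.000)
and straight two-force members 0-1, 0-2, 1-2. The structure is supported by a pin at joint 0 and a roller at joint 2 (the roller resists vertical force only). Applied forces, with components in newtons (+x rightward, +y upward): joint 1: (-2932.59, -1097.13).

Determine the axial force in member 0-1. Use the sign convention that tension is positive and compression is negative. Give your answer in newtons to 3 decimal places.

N=3 nodes, M=3 members, R=3 reactions → 2N=6, M+R=6
member 0 (0-1): L=4.6804, (cx,cy)=(0.7108,0.7034)
member 1 (0-2): L=6.0000, (cx,cy)=(1.0000,0.0000)
member 2 (1-2): L=4.2405, (cx,cy)=(0.6303,-0.7763)
solve A·x = −loads:
  F[0-1] = -2982.5296 N (compression)
  F[0-2] = -812.5009 N (compression)
  F[1-2] = +1288.9801 N (tension)
  Rx@0 = +2932.5900 N
  Ry@0 = +2097.7858 N
  Ry@2 = -1000.6558 N

-2982.530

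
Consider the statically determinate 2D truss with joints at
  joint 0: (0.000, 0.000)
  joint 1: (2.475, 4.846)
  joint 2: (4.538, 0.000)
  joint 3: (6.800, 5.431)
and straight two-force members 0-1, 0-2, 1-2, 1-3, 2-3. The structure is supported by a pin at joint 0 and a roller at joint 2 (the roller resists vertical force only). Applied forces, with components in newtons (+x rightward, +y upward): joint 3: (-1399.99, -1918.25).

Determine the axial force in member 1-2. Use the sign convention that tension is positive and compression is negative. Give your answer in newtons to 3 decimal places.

N=4 nodes, M=5 members, R=3 reactions → 2N=8, M+R=8
member 0 (0-1): L=5.4414, (cx,cy)=(0.4548,0.8906)
member 1 (0-2): L=4.5380, (cx,cy)=(1.0000,0.0000)
member 2 (1-2): L=5.2668, (cx,cy)=(0.3917,-0.9201)
member 3 (1-3): L=4.3644, (cx,cy)=(0.9910,0.1340)
member 4 (2-3): L=5.8832, (cx,cy)=(0.3845,0.9231)
solve A·x = −loads:
  F[0-1] = -807.7031 N (compression)
  F[0-2] = -1032.6125 N (compression)
  F[1-2] = +688.1543 N (tension)
  F[1-3] = -642.7244 N (compression)
  F[2-3] = -1984.6556 N (compression)
  Rx@0 = +1399.9900 N
  Ry@0 = +719.3178 N
  Ry@2 = +1198.9322 N

688.154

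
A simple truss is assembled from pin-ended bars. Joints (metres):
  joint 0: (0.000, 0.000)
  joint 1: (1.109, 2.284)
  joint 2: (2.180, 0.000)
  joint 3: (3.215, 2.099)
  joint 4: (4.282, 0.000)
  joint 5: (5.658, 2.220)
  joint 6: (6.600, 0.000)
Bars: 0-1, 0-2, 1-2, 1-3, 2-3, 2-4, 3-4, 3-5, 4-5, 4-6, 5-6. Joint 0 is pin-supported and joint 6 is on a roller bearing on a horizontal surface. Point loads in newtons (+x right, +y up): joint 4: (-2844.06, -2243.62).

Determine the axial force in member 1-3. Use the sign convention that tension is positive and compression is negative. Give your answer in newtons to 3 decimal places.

-787.438

N=7 nodes, M=11 members, R=3 reactions → 2N=14, M+R=14
member 0 (0-1): L=2.5390, (cx,cy)=(0.4368,0.8996)
member 1 (0-2): L=2.1800, (cx,cy)=(1.0000,0.0000)
member 2 (1-2): L=2.5226, (cx,cy)=(0.4246,-0.9054)
member 3 (1-3): L=2.1141, (cx,cy)=(0.9962,-0.0875)
member 4 (2-3): L=2.3403, (cx,cy)=(0.4423,0.8969)
member 5 (2-4): L=2.1020, (cx,cy)=(1.0000,0.0000)
member 6 (3-4): L=2.3546, (cx,cy)=(0.4531,-0.8914)
member 7 (3-5): L=2.4460, (cx,cy)=(0.9988,0.0495)
member 8 (4-5): L=2.6119, (cx,cy)=(0.5268,0.8500)
member 9 (4-6): L=2.3180, (cx,cy)=(1.0000,0.0000)
member 10 (5-6): L=2.4116, (cx,cy)=(0.3906,-0.9206)
solve A·x = −loads:
  F[0-1] = -875.9634 N (compression)
  F[0-2] = -2461.4518 N (compression)
  F[1-2] = +946.4230 N (tension)
  F[1-3] = -787.4382 N (compression)
  F[2-3] = -955.4030 N (compression)
  F[2-4] = -1637.1154 N (compression)
  F[3-4] = +796.8316 N (tension)
  F[3-5] = -1569.9505 N (compression)
  F[4-5] = +1803.9395 N (tension)
  F[4-6] = +617.6607 N (tension)
  F[5-6] = -1581.2569 N (compression)
  Rx@0 = +2844.0600 N
  Ry@0 = +787.9865 N
  Ry@6 = +1455.6335 N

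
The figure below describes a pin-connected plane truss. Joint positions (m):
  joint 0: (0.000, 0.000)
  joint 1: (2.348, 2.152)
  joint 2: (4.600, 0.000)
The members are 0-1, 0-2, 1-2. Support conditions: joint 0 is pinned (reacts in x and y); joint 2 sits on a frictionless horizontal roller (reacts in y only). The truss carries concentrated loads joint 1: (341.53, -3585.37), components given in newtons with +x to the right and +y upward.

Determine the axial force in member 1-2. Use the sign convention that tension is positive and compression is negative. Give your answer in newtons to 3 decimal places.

-2880.233

N=3 nodes, M=3 members, R=3 reactions → 2N=6, M+R=6
member 0 (0-1): L=3.1850, (cx,cy)=(0.7372,0.6757)
member 1 (0-2): L=4.6000, (cx,cy)=(1.0000,0.0000)
member 2 (1-2): L=3.1149, (cx,cy)=(0.7230,-0.6909)
solve A·x = −loads:
  F[0-1] = -2361.3615 N (compression)
  F[0-2] = +2082.3405 N (tension)
  F[1-2] = -2880.2328 N (compression)
  Rx@0 = -341.5300 N
  Ry@0 = +1595.4958 N
  Ry@2 = +1989.8742 N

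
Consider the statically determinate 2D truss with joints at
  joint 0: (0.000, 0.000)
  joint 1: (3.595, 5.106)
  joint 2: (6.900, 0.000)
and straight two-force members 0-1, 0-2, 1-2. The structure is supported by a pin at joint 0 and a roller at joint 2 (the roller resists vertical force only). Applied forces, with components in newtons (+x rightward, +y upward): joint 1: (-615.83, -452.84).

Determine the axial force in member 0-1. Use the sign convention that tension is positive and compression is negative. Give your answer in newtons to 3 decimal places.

N=3 nodes, M=3 members, R=3 reactions → 2N=6, M+R=6
member 0 (0-1): L=6.2446, (cx,cy)=(0.5757,0.8177)
member 1 (0-2): L=6.9000, (cx,cy)=(1.0000,0.0000)
member 2 (1-2): L=6.0823, (cx,cy)=(0.5434,-0.8395)
solve A·x = −loads:
  F[0-1] = -822.6093 N (compression)
  F[0-2] = -142.2574 N (compression)
  F[1-2] = +261.8006 N (tension)
  Rx@0 = +615.8300 N
  Ry@0 = +672.6180 N
  Ry@2 = -219.7780 N

-822.609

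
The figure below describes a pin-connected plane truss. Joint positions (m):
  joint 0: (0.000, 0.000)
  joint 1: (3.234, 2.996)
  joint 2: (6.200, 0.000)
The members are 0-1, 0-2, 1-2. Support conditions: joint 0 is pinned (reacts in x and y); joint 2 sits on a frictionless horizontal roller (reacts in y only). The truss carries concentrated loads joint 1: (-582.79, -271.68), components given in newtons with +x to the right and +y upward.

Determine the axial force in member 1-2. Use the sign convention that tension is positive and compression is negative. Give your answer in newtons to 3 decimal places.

N=3 nodes, M=3 members, R=3 reactions → 2N=6, M+R=6
member 0 (0-1): L=4.4085, (cx,cy)=(0.7336,0.6796)
member 1 (0-2): L=6.2000, (cx,cy)=(1.0000,0.0000)
member 2 (1-2): L=4.2158, (cx,cy)=(0.7035,-0.7107)
solve A·x = −loads:
  F[0-1] = -605.6336 N (compression)
  F[0-2] = -138.5064 N (compression)
  F[1-2] = +196.8708 N (tension)
  Rx@0 = +582.7900 N
  Ry@0 = +411.5874 N
  Ry@2 = -139.9074 N

196.871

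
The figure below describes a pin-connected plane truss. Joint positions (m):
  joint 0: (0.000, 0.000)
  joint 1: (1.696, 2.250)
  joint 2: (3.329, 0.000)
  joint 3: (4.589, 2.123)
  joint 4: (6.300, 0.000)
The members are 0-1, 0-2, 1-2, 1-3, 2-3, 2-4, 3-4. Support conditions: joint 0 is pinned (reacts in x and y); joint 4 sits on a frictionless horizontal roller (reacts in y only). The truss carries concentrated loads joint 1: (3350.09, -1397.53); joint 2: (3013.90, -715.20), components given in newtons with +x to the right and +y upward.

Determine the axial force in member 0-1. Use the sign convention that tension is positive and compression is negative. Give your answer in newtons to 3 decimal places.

N=5 nodes, M=7 members, R=3 reactions → 2N=10, M+R=10
member 0 (0-1): L=2.8176, (cx,cy)=(0.6019,0.7985)
member 1 (0-2): L=3.3290, (cx,cy)=(1.0000,0.0000)
member 2 (1-2): L=2.7801, (cx,cy)=(0.5874,-0.8093)
member 3 (1-3): L=2.8958, (cx,cy)=(0.9990,-0.0439)
member 4 (2-3): L=2.4688, (cx,cy)=(0.5104,0.8599)
member 5 (2-4): L=2.9710, (cx,cy)=(1.0000,0.0000)
member 6 (3-4): L=2.7267, (cx,cy)=(0.6275,-0.7786)
solve A·x = −loads:
  F[0-1] = -203.0238 N (compression)
  F[0-2] = +6486.1959 N (tension)
  F[1-2] = -1382.1816 N (compression)
  F[1-3] = -2662.9922 N (compression)
  F[2-3] = +2132.4690 N (tension)
  F[2-4] = +1572.0612 N (tension)
  F[3-4] = -2505.2421 N (compression)
  Rx@0 = -6363.9900 N
  Ry@0 = +162.1246 N
  Ry@4 = +1950.6054 N

-203.024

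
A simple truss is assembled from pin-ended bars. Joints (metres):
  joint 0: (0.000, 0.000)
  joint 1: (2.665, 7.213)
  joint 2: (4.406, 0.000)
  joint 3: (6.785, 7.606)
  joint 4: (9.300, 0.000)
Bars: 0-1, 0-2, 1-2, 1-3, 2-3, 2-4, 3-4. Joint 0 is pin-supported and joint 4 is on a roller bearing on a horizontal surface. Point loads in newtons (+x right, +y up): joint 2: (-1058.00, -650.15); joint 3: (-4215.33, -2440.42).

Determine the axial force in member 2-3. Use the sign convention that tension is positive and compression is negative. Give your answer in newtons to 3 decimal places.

N=5 nodes, M=7 members, R=3 reactions → 2N=10, M+R=10
member 0 (0-1): L=7.6896, (cx,cy)=(0.3466,0.9380)
member 1 (0-2): L=4.4060, (cx,cy)=(1.0000,0.0000)
member 2 (1-2): L=7.4201, (cx,cy)=(0.2346,-0.9721)
member 3 (1-3): L=4.1387, (cx,cy)=(0.9955,0.0950)
member 4 (2-3): L=7.9694, (cx,cy)=(0.2985,0.9544)
member 5 (2-4): L=4.8940, (cx,cy)=(1.0000,0.0000)
member 6 (3-4): L=8.0110, (cx,cy)=(0.3139,-0.9494)
solve A·x = −loads:
  F[0-1] = -4743.5949 N (compression)
  F[0-2] = -3629.3279 N (compression)
  F[1-2] = +4316.6733 N (tension)
  F[1-3] = -2668.8905 N (compression)
  F[2-3] = -3715.4290 N (compression)
  F[2-4] = -449.3772 N (compression)
  F[3-4] = +1431.3998 N (tension)
  Rx@0 = +5273.3300 N
  Ry@0 = +4449.6011 N
  Ry@4 = -1359.0311 N

-3715.429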